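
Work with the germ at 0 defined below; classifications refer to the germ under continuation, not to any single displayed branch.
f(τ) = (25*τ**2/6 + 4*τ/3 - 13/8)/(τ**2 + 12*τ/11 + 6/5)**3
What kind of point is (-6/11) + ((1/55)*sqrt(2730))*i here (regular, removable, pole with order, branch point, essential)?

The denominator factor τ**2 + 12*τ/11 + 6/5 vanishes at (-6/11) + ((1/55)*sqrt(2730))*i and appears to the power 3; the numerator there equals (-4717/968) - ((106/1815)*sqrt(2730))*i, nonzero, and no other factor vanishes.
Hence a pole whose order is the multiplicity, 3.

The point is a pole of order 3.


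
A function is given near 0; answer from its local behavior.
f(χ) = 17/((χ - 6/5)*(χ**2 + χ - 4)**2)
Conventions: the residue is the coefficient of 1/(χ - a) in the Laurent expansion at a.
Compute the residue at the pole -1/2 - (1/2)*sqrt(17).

The factor χ**2 + χ - 4 splits as (χ - a)(χ - a') with a = -1/2 - (1/2)*sqrt(17), a' = -1/2 + (1/2)*sqrt(17). At the order-2 pole a set g(χ) = (χ - a)^2*f(χ) = [17/(χ - 6/5)] / (χ - a')^2.
Order-2 pole: residue = g'(a); g'(-1/2 - (1/2)*sqrt(17)) = -625/136 + (145/136)*sqrt(17), so the residue is -625/136 + (145/136)*sqrt(17).

The residue is -625/136 + (145/136)*sqrt(17).


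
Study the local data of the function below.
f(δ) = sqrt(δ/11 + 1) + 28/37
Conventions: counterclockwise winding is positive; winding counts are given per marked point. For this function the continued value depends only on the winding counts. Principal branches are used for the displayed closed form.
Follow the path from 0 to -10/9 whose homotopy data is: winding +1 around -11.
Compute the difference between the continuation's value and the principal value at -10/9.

Continued minus principal equals -(2/33)*sqrt(979).

The rational part is single-valued and drops out of the difference; each branch term changes only by its own monodromy.
(1)*sqrt(1 - δ/(-11)): winding +1 is odd, the square root flips sign, contributing -2*(1)*sqrt(1 - (-10/9)/(-11)) = -2*(1)*sqrt(89/99) = -(2/33)*sqrt(979).
Summing the contributions at δ = -10/9 gives -(2/33)*sqrt(979).


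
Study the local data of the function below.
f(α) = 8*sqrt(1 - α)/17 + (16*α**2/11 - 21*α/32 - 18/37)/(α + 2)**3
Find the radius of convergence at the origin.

The radius of convergence is 1.

Denominator factor (α + 2)^3: pole of order 3 at -2, modulus 2.
Branch term (8/17)*sqrt(1 - α/(1)): its argument vanishes at α = 1, a square-root branch point, modulus 1.
The radius of convergence is the smallest modulus among the singular points: 1.


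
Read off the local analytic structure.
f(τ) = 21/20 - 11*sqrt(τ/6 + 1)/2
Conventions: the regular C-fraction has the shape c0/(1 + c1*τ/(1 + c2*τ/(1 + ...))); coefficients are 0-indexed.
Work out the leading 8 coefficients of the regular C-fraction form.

The regular C-fraction coefficients are [-89/20, -55/534, 103/712, 89/7416, 529/7416, 103/4232, 749/12696, 529/17976].

Taylor coefficients (expand at 0): a_0 = -89/20, a_1 = -11/24, a_2 = 11/576, a_3 = -11/6912, a_4 = 55/331776, a_5 = -77/3981312, a_6 = 77/31850496, a_7 = -121/382205952.
c0 = a_0 = -89/20. Peel one level at a time: if S = 1 + c*τ/S' with S'(0) = 1, then c is the τ-coefficient of S and S' = c*τ/(S - 1).
S_1 = c0/f = 1 + (-55/534)*τ + (5665/380208)*τ^2 + ...; c1 = -55/534.
S_2 = c1*τ/(S_1 - 1) = 1 + (103/712)*τ + (-1/576)*τ^2 + ...; c2 = 103/712.
S_3 = c2*τ/(S_2 - 1) = 1 + (89/7416)*τ + (-47081/54997056)*τ^2 + ...; c3 = 89/7416.
S_4 = c3*τ/(S_3 - 1) = 1 + (529/7416)*τ + (-1/576)*τ^2 + ...; c4 = 529/7416.
S_5 = c4*τ/(S_4 - 1) = 1 + (103/4232)*τ + (-77147/53729472)*τ^2 + ...; c5 = 103/4232.
S_6 = c5*τ/(S_5 - 1) = 1 + (749/12696)*τ + (-1/576)*τ^2 + ...; c6 = 749/12696.
S_7 = c6*τ/(S_6 - 1) = 1 + (529/17976)*τ + ...; c7 = 529/17976.


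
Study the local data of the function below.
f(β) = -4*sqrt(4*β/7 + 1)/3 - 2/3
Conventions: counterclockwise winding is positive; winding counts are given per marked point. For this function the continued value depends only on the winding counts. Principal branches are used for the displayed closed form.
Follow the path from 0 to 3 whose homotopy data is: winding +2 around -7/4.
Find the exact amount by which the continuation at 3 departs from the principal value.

Continued minus principal equals 0.

The rational part is single-valued and drops out of the difference; each branch term changes only by its own monodromy.
(-4/3)*sqrt(1 - β/(-7/4)): winding +2 is even, the square root returns to the same sheet, contribution 0.
Summing the contributions at β = 3 gives 0.


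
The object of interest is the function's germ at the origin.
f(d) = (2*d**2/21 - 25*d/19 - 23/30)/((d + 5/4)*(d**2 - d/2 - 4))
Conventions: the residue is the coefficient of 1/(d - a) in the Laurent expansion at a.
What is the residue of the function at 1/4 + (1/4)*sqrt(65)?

The residue is 19144/57855 - (37372/537225)*sqrt(65).

The factor d**2 - d/2 - 4 splits as (d - a)(d - a') with a = 1/4 + (1/4)*sqrt(65), a' = 1/4 - (1/4)*sqrt(65). At the order-1 pole a set g(d) = (d - a)*f(d) = [(2*d**2/21 - 25*d/19 - 23/30)/(d + 5/4)] / (d - a').
Simple pole: residue = g(a) at a = 1/4 + (1/4)*sqrt(65), which is 19144/57855 - (37372/537225)*sqrt(65).


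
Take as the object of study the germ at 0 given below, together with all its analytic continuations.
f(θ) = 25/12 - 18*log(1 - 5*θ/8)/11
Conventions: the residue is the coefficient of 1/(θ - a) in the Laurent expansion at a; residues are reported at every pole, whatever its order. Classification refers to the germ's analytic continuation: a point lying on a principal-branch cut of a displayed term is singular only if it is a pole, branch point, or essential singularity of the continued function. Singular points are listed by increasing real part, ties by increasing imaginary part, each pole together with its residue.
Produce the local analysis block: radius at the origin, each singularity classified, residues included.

Branch term (-18/11)*log(1 - θ/(8/5)): its argument vanishes at θ = 8/5, a logarithmic branch point, modulus 8/5.
The radius of convergence is the smallest modulus among the singular points: 8/5.

Radius of convergence at 0: 8/5.
At 8/5: a logarithmic branch point.


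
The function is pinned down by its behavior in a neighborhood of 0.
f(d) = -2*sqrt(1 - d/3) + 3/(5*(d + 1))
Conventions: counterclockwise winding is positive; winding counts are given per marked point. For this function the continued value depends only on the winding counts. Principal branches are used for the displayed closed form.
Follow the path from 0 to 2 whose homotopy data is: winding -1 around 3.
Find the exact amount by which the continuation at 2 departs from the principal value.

Continued minus principal equals (4/3)*sqrt(3).

The rational part is single-valued and drops out of the difference; each branch term changes only by its own monodromy.
(-2)*sqrt(1 - d/(3)): winding -1 is odd, the square root flips sign, contributing -2*(-2)*sqrt(1 - (2)/(3)) = -2*(-2)*sqrt(1/3) = (4/3)*sqrt(3).
Summing the contributions at d = 2 gives (4/3)*sqrt(3).


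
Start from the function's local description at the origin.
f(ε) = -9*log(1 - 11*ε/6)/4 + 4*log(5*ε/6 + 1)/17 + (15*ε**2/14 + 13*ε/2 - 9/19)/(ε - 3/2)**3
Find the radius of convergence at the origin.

Denominator factor (ε - 3/2)^3: pole of order 3 at 3/2, modulus 3/2.
Branch term (-9/4)*log(1 - ε/(6/11)): its argument vanishes at ε = 6/11, a logarithmic branch point, modulus 6/11.
Branch term (4/17)*log(1 - ε/(-6/5)): its argument vanishes at ε = -6/5, a logarithmic branch point, modulus 6/5.
The radius of convergence is the smallest modulus among the singular points: 6/11.

The radius of convergence is 6/11.


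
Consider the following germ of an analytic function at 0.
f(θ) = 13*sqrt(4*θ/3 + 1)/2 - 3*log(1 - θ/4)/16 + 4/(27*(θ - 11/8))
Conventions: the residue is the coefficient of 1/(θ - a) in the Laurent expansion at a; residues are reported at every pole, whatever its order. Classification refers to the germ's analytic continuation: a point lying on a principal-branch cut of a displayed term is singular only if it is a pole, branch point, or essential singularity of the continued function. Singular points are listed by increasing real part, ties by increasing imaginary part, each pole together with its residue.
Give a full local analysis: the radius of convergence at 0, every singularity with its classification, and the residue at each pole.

Radius of convergence at 0: 3/4.
At -3/4: an algebraic (square-root) branch point.
At 11/8: a pole of order 1; residue 4/27.
At 4: a logarithmic branch point.

Denominator factor (θ - 11/8): pole of order 1 at 11/8, modulus 11/8.
Branch term (13/2)*sqrt(1 - θ/(-3/4)): its argument vanishes at θ = -3/4, a square-root branch point, modulus 3/4.
Branch term (-3/16)*log(1 - θ/(4)): its argument vanishes at θ = 4, a logarithmic branch point, modulus 4.
The radius of convergence is the smallest modulus among the singular points: 3/4.
The branch terms are analytic at 11/8 and contribute nothing to the residue; only the rational part matters.
At the order-1 pole 11/8 set g(θ) = (θ - (11/8))*(rational part) = 4/27.
Simple pole: residue = g(a) at a = 11/8, which is 4/27.
List the singular points by increasing real part (a conjugate pair: the negative imaginary part first).


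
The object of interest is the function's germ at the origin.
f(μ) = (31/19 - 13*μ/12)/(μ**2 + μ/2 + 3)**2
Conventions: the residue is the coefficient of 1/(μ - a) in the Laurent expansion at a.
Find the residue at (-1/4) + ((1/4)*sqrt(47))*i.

The factor μ**2 + μ/2 + 3 splits as (μ - a)(μ - a') with a = (-1/4) + ((1/4)*sqrt(47))*i, a' = (-1/4) - ((1/4)*sqrt(47))*i. At the order-2 pole a set g(μ) = (μ - a)^2*f(μ) = [31/19 - 13*μ/12] / (μ - a')^2.
Order-2 pole: residue = g'(a); g'((-1/4) + ((1/4)*sqrt(47))*i) = -((1735/125913)*sqrt(47))*i, so the residue is -((1735/125913)*sqrt(47))*i.

The residue is -((1735/125913)*sqrt(47))*i.


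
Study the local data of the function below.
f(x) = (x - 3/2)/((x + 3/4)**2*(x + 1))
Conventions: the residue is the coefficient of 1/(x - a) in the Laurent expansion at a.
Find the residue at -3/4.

At the order-2 pole -3/4 set g(x) = (x - (-3/4))^2*f(x) = (x - 3/2)/(x + 1).
Order-2 pole: residue = g'(a); g'(-3/4) = 40, so the residue is 40.

The residue is 40.


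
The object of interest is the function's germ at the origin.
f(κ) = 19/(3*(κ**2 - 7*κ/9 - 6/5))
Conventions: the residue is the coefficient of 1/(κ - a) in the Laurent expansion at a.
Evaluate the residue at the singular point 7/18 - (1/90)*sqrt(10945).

The residue is -(57/2189)*sqrt(10945).

The factor κ**2 - 7*κ/9 - 6/5 splits as (κ - a)(κ - a') with a = 7/18 - (1/90)*sqrt(10945), a' = 7/18 + (1/90)*sqrt(10945). At the order-1 pole a set g(κ) = (κ - a)*f(κ) = [19/3] / (κ - a').
Simple pole: residue = g(a) at a = 7/18 - (1/90)*sqrt(10945), which is -(57/2189)*sqrt(10945).


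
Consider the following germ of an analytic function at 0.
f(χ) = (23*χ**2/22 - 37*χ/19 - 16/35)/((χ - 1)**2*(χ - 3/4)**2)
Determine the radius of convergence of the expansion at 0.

The radius of convergence is 3/4.

Denominator factor (χ - 3/4)^2: pole of order 2 at 3/4, modulus 3/4.
Denominator factor (χ - 1)^2: pole of order 2 at 1, modulus 1.
The radius of convergence is the smallest modulus among the singular points: 3/4.


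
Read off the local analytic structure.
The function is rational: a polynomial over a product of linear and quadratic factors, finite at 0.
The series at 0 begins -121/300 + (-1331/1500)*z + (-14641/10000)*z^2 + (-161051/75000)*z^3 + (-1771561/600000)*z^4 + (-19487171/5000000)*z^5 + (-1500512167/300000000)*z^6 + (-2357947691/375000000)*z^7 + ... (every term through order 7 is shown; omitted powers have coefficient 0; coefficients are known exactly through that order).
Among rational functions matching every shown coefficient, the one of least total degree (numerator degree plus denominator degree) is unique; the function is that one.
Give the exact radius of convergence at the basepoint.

No rational of total degree below 2 reproduces all 8 coefficients; solving the [0/2] Pade equations on them gives f(z) = -1/(3*(z - 10/11)**2), whose expansion matches every shown term.
Denominator factor (z - 10/11)^2: pole of order 2 at 10/11, modulus 10/11.
The radius of convergence is the smallest modulus among the singular points: 10/11.

The radius of convergence is 10/11.


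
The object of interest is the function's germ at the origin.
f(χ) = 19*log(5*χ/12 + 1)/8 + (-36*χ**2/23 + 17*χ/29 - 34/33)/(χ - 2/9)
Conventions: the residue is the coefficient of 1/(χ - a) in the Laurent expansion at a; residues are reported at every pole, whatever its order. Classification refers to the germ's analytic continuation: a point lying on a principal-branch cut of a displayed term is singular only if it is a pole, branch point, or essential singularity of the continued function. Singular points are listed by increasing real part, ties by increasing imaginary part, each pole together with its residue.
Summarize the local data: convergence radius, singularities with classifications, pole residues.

Radius of convergence at 0: 2/9.
At -12/5: a logarithmic branch point.
At 2/9: a pole of order 1; residue -21512/22011.

Denominator factor (χ - 2/9): pole of order 1 at 2/9, modulus 2/9.
Branch term (19/8)*log(1 - χ/(-12/5)): its argument vanishes at χ = -12/5, a logarithmic branch point, modulus 12/5.
The radius of convergence is the smallest modulus among the singular points: 2/9.
The branch term is analytic at 2/9 and contributes nothing to the residue; only the rational part matters.
At the order-1 pole 2/9 set g(χ) = (χ - (2/9))*(rational part) = -36*χ**2/23 + 17*χ/29 - 34/33.
Simple pole: residue = g(a) at a = 2/9, which is -21512/22011.
List the singular points by increasing real part (a conjugate pair: the negative imaginary part first).


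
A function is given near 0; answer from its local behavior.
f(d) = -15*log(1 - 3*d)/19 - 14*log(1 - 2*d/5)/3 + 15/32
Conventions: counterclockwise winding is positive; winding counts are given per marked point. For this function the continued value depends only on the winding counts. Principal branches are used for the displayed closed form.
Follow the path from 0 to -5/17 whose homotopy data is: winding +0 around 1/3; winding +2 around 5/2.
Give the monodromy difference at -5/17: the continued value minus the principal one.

Continued minus principal equals -(56/3)*pi*i.

The rational part is single-valued and drops out of the difference; each branch term changes only by its own monodromy.
(-14/3)*log(1 - d/(5/2)): each positive loop around 5/2 adds 2*pi*i to the log, so winding +2 contributes (-14/3)*(2)*2*pi*i = -(56/3)*pi*i.
(-15/19)*log(1 - d/(1/3)): winding 0 around 1/3, so this term returns to its principal value, contribution 0.
Summing the contributions at d = -5/17 gives -(56/3)*pi*i.


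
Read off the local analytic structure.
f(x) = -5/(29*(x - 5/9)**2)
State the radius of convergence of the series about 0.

The radius of convergence is 5/9.

Denominator factor (x - 5/9)^2: pole of order 2 at 5/9, modulus 5/9.
The radius of convergence is the smallest modulus among the singular points: 5/9.


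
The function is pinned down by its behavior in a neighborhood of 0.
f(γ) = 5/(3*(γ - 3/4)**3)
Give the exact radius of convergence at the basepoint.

Denominator factor (γ - 3/4)^3: pole of order 3 at 3/4, modulus 3/4.
The radius of convergence is the smallest modulus among the singular points: 3/4.

The radius of convergence is 3/4.


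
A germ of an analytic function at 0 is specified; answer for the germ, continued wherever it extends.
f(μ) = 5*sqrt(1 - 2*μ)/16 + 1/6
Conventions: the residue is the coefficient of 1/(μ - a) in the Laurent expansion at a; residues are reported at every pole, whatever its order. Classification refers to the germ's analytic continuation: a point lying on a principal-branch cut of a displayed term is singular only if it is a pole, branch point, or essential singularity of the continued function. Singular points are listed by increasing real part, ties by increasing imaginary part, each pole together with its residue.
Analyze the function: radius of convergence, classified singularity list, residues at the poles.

Branch term (5/16)*sqrt(1 - μ/(1/2)): its argument vanishes at μ = 1/2, a square-root branch point, modulus 1/2.
The radius of convergence is the smallest modulus among the singular points: 1/2.

Radius of convergence at 0: 1/2.
At 1/2: an algebraic (square-root) branch point.


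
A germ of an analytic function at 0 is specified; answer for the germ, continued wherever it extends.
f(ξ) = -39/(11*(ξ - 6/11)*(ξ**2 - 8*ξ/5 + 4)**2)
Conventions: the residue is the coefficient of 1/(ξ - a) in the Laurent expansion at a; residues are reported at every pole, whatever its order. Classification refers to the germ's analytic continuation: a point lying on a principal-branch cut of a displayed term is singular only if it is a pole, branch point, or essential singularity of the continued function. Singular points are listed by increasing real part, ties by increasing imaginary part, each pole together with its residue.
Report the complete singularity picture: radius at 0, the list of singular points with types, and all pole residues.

Radius of convergence at 0: 6/11.
At 6/11: a pole of order 1; residue -1297725/4293184.
At (4/5) - ((2/5)*sqrt(21))*i: a pole of order 2; residue (1297725/8586368) - ((44525/6439776)*sqrt(21))*i.
At (4/5) + ((2/5)*sqrt(21))*i: a pole of order 2; residue (1297725/8586368) + ((44525/6439776)*sqrt(21))*i.


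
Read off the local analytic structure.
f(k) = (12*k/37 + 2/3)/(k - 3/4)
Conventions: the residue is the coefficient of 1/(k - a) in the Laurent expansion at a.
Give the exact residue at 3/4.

The residue is 101/111.

At the order-1 pole 3/4 set g(k) = (k - (3/4))*f(k) = 12*k/37 + 2/3.
Simple pole: residue = g(a) at a = 3/4, which is 101/111.


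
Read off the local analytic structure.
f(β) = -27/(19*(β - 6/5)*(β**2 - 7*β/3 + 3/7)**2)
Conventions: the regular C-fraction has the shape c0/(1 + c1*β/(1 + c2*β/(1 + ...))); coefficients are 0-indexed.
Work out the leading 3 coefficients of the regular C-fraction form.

The regular C-fraction coefficients are [245/38, -211/18, 7028/1899].

Taylor coefficients (expand at 0): a_0 = 245/38, a_1 = 51695/684, a_2 = 829325/1368.
c0 = a_0 = 245/38. Peel one level at a time: if S = 1 + c*β/S' with S'(0) = 1, then c is the β-coefficient of S and S' = c*β/(S - 1).
S_1 = c0/f = 1 + (-211/18)*β + (3514/81)*β^2 + ...; c1 = -211/18.
S_2 = c1*β/(S_1 - 1) = 1 + (7028/1899)*β + ...; c2 = 7028/1899.


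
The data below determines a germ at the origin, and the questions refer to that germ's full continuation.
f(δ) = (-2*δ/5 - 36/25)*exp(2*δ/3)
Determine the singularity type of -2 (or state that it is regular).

There is no denominator, hence no pole anywhere.
The factor exp(2*δ/3) is entire.
So the germ continues analytically to -2.

The point is a regular point.


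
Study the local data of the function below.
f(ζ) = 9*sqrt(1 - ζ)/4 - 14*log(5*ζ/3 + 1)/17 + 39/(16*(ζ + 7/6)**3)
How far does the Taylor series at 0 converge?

The radius of convergence is 3/5.

Denominator factor (ζ + 7/6)^3: pole of order 3 at -7/6, modulus 7/6.
Branch term (9/4)*sqrt(1 - ζ/(1)): its argument vanishes at ζ = 1, a square-root branch point, modulus 1.
Branch term (-14/17)*log(1 - ζ/(-3/5)): its argument vanishes at ζ = -3/5, a logarithmic branch point, modulus 3/5.
The radius of convergence is the smallest modulus among the singular points: 3/5.


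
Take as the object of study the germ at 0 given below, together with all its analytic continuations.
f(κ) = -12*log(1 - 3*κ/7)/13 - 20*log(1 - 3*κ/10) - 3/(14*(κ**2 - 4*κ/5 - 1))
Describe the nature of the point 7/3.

The term (-12/13)*log(1 - κ/(7/3)) has argument 1 - 7/3/(7/3) = 0 at 7/3: a logarithmic (infinitely-sheeted) branch point; the remaining terms are analytic or single-valued there.

The point is a logarithmic branch point.


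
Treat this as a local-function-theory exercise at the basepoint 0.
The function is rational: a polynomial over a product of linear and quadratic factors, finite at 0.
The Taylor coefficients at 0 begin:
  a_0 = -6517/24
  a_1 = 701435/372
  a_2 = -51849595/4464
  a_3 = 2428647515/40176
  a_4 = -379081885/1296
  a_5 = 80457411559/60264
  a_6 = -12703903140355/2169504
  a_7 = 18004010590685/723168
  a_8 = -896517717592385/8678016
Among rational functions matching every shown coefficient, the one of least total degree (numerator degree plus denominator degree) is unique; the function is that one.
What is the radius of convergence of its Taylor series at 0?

The radius of convergence is -1/3 + (5/21)*sqrt(7).

No rational of total degree below 7 reproduces all 9 coefficients; solving the [1/6] Pade equations on them gives f(λ) = (11*λ/31 + 19/3)/(λ**2 - 2*λ/3 - 2/7)**3, whose expansion matches every shown term.
Denominator factor (λ**2 - 2*λ/3 - 2/7)^3: discriminant 100/63, real irrational roots 1/3 + (5/21)*sqrt(7) and 1/3 - (5/21)*sqrt(7); poles of order 3, moduli 1/3 + (5/21)*sqrt(7) and -1/3 + (5/21)*sqrt(7).
The radius of convergence is the smallest modulus among the singular points: -1/3 + (5/21)*sqrt(7).


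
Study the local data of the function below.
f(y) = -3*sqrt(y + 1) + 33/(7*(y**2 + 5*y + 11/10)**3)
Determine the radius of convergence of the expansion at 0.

Denominator factor (y**2 + 5*y + 11/10)^3: discriminant 103/5, real irrational roots -5/2 + (1/10)*sqrt(515) and -5/2 - (1/10)*sqrt(515); poles of order 3, moduli 5/2 - (1/10)*sqrt(515) and 5/2 + (1/10)*sqrt(515).
Branch term (-3)*sqrt(1 - y/(-1)): its argument vanishes at y = -1, a square-root branch point, modulus 1.
The radius of convergence is the smallest modulus among the singular points: 5/2 - (1/10)*sqrt(515).

The radius of convergence is 5/2 - (1/10)*sqrt(515).


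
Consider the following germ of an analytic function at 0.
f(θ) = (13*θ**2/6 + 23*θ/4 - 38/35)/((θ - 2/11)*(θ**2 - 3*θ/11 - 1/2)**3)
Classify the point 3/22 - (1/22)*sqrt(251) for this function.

The denominator factor θ**2 - 3*θ/11 - 1/2 vanishes at 3/22 - (1/22)*sqrt(251) and appears to the power 3; the numerator there equals 87643/101640 - (279/968)*sqrt(251), nonzero, and no other factor vanishes.
Hence a pole whose order is the multiplicity, 3.

The point is a pole of order 3.


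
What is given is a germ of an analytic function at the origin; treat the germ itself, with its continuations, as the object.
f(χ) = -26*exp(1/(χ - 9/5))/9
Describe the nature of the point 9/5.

The exponent 1/(χ - (9/5)) has a pole at 9/5, so exp(1/(χ - (9/5))) takes every nonzero value near it: an essential singularity (not a pole of any order).

The point is an essential singularity.


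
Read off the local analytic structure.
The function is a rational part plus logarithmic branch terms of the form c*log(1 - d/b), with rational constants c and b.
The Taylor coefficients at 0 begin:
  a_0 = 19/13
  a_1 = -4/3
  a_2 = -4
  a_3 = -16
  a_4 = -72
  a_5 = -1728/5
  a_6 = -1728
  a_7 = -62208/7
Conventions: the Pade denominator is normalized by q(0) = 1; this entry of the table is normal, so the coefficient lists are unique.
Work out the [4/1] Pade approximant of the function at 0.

The Pade approximant has numerator coefficients [19/13, -1628/195, 12/5, 16/5, 24/5]; denominator coefficients [1, -24/5].

Taylor coefficients needed (read off): a_0 = 19/13, a_1 = -4/3, a_2 = -4, a_3 = -16, a_4 = -72, a_5 = -1728/5.
Write the denominator as Q(d) = 1 + q1*d. Requiring Q*f - P = O(d^6) with deg P <= 4 kills the coefficients of d^5..d^5 in Q*f:
  d^5: a_5 + q1*a_4 = 0, i.e. -1728/5 + (-72)*q1 = 0.
Solving this linear system: q1 = -24/5.
The numerator is Q*f truncated at degree 4: P0 = a_0 = 19/13; P1 = a_1 + q1*a_0 = -1628/195; P2 = a_2 + q1*a_1 = 12/5; P3 = a_3 + q1*a_2 = 16/5; P4 = a_4 + q1*a_3 = 24/5.


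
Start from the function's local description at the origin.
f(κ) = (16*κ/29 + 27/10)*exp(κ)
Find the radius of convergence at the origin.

The radius of convergence is infinite.

The factor exp(κ) is entire and contributes no finite singular point.
The polynomial part has no poles.
No finite singular points: the Taylor series at 0 converges everywhere.


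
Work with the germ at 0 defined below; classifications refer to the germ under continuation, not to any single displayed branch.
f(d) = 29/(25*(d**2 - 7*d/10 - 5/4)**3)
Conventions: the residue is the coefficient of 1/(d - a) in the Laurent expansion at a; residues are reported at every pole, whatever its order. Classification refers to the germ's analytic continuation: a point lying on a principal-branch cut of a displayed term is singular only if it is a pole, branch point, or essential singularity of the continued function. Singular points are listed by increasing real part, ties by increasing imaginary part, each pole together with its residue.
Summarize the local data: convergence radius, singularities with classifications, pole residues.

Denominator factor (d**2 - 7*d/10 - 5/4)^3: discriminant 549/100, real irrational roots 7/20 + (3/20)*sqrt(61) and 7/20 - (3/20)*sqrt(61); poles of order 3, moduli 7/20 + (3/20)*sqrt(61) and -7/20 + (3/20)*sqrt(61).
The radius of convergence is the smallest modulus among the singular points: -7/20 + (3/20)*sqrt(61).
The factor d**2 - 7*d/10 - 5/4 splits as (d - a)(d - a') with a = 7/20 - (3/20)*sqrt(61), a' = 7/20 + (3/20)*sqrt(61). At the order-3 pole a set g(d) = (d - a)^3*f(d) = [29/25] / (d - a')^3.
Order-3 pole: residue = g''(a)/2; g''(7/20 - (3/20)*sqrt(61)) = -(464000/18385461)*sqrt(61), so the residue is -(232000/18385461)*sqrt(61).
The factor d**2 - 7*d/10 - 5/4 splits as (d - a)(d - a') with a = 7/20 + (3/20)*sqrt(61), a' = 7/20 - (3/20)*sqrt(61). At the order-3 pole a set g(d) = (d - a)^3*f(d) = [29/25] / (d - a')^3.
Order-3 pole: residue = g''(a)/2; g''(7/20 + (3/20)*sqrt(61)) = (464000/18385461)*sqrt(61), so the residue is (232000/18385461)*sqrt(61).
List the singular points by increasing real part (a conjugate pair: the negative imaginary part first).

Radius of convergence at 0: -7/20 + (3/20)*sqrt(61).
At 7/20 - (3/20)*sqrt(61): a pole of order 3; residue -(232000/18385461)*sqrt(61).
At 7/20 + (3/20)*sqrt(61): a pole of order 3; residue (232000/18385461)*sqrt(61).


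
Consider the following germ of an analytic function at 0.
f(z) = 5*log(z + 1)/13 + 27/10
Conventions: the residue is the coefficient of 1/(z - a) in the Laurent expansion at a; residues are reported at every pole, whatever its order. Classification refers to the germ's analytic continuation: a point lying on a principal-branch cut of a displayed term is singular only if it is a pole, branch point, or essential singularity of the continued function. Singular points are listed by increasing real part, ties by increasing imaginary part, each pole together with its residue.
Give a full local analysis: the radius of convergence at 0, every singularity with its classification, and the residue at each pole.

Branch term (5/13)*log(1 - z/(-1)): its argument vanishes at z = -1, a logarithmic branch point, modulus 1.
The radius of convergence is the smallest modulus among the singular points: 1.

Radius of convergence at 0: 1.
At -1: a logarithmic branch point.


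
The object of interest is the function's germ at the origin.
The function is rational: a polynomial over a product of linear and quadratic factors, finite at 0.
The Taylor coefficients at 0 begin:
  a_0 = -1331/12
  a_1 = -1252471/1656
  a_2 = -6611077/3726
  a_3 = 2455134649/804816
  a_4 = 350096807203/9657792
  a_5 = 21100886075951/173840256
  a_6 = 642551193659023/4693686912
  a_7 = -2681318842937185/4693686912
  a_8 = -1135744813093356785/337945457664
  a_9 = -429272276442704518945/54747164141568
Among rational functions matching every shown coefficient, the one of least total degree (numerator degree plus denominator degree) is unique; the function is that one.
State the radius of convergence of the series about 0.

No rational of total degree below 8 reproduces all 10 coefficients; solving the [2/6] Pade equations on them gives f(κ) = (4*κ**2/3 + 36*κ/23 - 2/3)/(κ**2 - 5*κ/9 + 2/11)**3, whose expansion matches every shown term.
Denominator factor (κ**2 - 5*κ/9 + 2/11)^3: discriminant -373/891, complex-conjugate roots (5/18) + ((1/198)*sqrt(4103))*i and (5/18) - ((1/198)*sqrt(4103))*i; poles of order 3, moduli (1/11)*sqrt(22) and (1/11)*sqrt(22).
The radius of convergence is the smallest modulus among the singular points: (1/11)*sqrt(22).

The radius of convergence is (1/11)*sqrt(22).


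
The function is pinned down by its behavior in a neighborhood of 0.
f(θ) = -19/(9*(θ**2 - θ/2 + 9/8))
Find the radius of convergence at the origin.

The radius of convergence is (3/4)*sqrt(2).

Denominator factor (θ**2 - θ/2 + 9/8): discriminant -17/4, complex-conjugate roots (1/4) + ((1/4)*sqrt(17))*i and (1/4) - ((1/4)*sqrt(17))*i; poles of order 1, moduli (3/4)*sqrt(2) and (3/4)*sqrt(2).
The radius of convergence is the smallest modulus among the singular points: (3/4)*sqrt(2).


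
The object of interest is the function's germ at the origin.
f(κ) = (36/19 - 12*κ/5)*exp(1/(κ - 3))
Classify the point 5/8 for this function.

There is no denominator, hence no pole anywhere.
The essential point of exp(1/(κ - (3))) is 3, not 5/8.
So the germ continues analytically to 5/8.

The point is a regular point.


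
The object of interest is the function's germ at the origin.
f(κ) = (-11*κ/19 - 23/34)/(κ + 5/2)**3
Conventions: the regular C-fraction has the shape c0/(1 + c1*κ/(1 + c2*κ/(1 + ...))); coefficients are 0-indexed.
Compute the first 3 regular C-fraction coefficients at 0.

The regular C-fraction coefficients are [-92/2125, 752/2185, -221347/410780].

Taylor coefficients (expand at 0): a_0 = -92/2125, a_1 = 3008/201875, a_2 = 2928/1009375.
c0 = a_0 = -92/2125. Peel one level at a time: if S = 1 + c*κ/S' with S'(0) = 1, then c is the κ-coefficient of S and S' = c*κ/(S - 1).
S_1 = c0/f = 1 + (752/2185)*κ + (885388/4774225)*κ^2 + ...; c1 = 752/2185.
S_2 = c1*κ/(S_1 - 1) = 1 + (-221347/410780)*κ + ...; c2 = -221347/410780.


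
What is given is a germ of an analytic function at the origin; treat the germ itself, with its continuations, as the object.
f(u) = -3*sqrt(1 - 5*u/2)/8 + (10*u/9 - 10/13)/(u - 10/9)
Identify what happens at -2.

Denominator factors: u - 10/9 = -28/9 at u = -2 — none vanishes.
Branch term sqrt(1 - u/(2/5)): argument at -2 is 6, nonzero, so -2 is not its branch point (a point on a principal cut is still regular for the continued germ).
So the germ continues analytically to -2.

The point is a regular point.


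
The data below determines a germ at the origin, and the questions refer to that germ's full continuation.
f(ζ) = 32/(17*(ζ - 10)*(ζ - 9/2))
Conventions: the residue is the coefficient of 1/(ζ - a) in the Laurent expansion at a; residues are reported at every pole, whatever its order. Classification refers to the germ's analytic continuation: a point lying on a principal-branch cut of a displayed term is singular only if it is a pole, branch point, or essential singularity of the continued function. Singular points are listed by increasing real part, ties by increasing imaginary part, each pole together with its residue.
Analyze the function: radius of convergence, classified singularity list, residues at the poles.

Radius of convergence at 0: 9/2.
At 9/2: a pole of order 1; residue -64/187.
At 10: a pole of order 1; residue 64/187.

Denominator factor (ζ - 9/2): pole of order 1 at 9/2, modulus 9/2.
Denominator factor (ζ - 10): pole of order 1 at 10, modulus 10.
The radius of convergence is the smallest modulus among the singular points: 9/2.
At the order-1 pole 9/2 set g(ζ) = (ζ - (9/2))*f(ζ) = 32/(17*(ζ - 10)).
Simple pole: residue = g(a) at a = 9/2, which is -64/187.
At the order-1 pole 10 set g(ζ) = (ζ - (10))*f(ζ) = 32/(17*(ζ - 9/2)).
Simple pole: residue = g(a) at a = 10, which is 64/187.
List the singular points by increasing real part (a conjugate pair: the negative imaginary part first).


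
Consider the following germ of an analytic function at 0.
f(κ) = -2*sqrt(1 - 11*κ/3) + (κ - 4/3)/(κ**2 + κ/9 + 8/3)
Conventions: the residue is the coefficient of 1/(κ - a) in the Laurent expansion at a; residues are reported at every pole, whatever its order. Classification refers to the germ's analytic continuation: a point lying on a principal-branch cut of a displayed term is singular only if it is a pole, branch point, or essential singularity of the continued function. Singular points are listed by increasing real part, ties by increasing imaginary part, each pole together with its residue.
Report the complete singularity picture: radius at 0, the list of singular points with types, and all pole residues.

Denominator factor (κ**2 + κ/9 + 8/3): discriminant -863/81, complex-conjugate roots (-1/18) + ((1/18)*sqrt(863))*i and (-1/18) - ((1/18)*sqrt(863))*i; poles of order 1, moduli (2/3)*sqrt(6) and (2/3)*sqrt(6).
Branch term (-2)*sqrt(1 - κ/(3/11)): its argument vanishes at κ = 3/11, a square-root branch point, modulus 3/11.
The radius of convergence is the smallest modulus among the singular points: 3/11.
The branch term is analytic at (-1/18) - ((1/18)*sqrt(863))*i and contributes nothing to the residue; only the rational part matters.
The factor κ**2 + κ/9 + 8/3 splits as (κ - a)(κ - a') with a = (-1/18) - ((1/18)*sqrt(863))*i, a' = (-1/18) + ((1/18)*sqrt(863))*i. At the order-1 pole a set g(κ) = (κ - a)*(rational part) = [κ - 4/3] / (κ - a').
Simple pole: residue = g(a) at a = (-1/18) - ((1/18)*sqrt(863))*i, which is (1/2) - ((25/1726)*sqrt(863))*i.
The branch term is analytic at (-1/18) + ((1/18)*sqrt(863))*i and contributes nothing to the residue; only the rational part matters.
The factor κ**2 + κ/9 + 8/3 splits as (κ - a)(κ - a') with a = (-1/18) + ((1/18)*sqrt(863))*i, a' = (-1/18) - ((1/18)*sqrt(863))*i. At the order-1 pole a set g(κ) = (κ - a)*(rational part) = [κ - 4/3] / (κ - a').
Simple pole: residue = g(a) at a = (-1/18) + ((1/18)*sqrt(863))*i, which is (1/2) + ((25/1726)*sqrt(863))*i.
List the singular points by increasing real part (a conjugate pair: the negative imaginary part first).

Radius of convergence at 0: 3/11.
At (-1/18) - ((1/18)*sqrt(863))*i: a pole of order 1; residue (1/2) - ((25/1726)*sqrt(863))*i.
At (-1/18) + ((1/18)*sqrt(863))*i: a pole of order 1; residue (1/2) + ((25/1726)*sqrt(863))*i.
At 3/11: an algebraic (square-root) branch point.


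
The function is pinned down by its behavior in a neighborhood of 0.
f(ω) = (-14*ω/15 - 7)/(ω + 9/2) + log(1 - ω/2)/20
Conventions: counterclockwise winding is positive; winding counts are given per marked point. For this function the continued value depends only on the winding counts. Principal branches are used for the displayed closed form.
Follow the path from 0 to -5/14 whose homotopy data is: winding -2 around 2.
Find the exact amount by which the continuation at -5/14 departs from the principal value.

The rational part is single-valued and drops out of the difference; each branch term changes only by its own monodromy.
(1/20)*log(1 - ω/(2)): each positive loop around 2 adds 2*pi*i to the log, so winding -2 contributes (1/20)*(-2)*2*pi*i = -(1/5)*pi*i.
Summing the contributions at ω = -5/14 gives -(1/5)*pi*i.

Continued minus principal equals -(1/5)*pi*i.


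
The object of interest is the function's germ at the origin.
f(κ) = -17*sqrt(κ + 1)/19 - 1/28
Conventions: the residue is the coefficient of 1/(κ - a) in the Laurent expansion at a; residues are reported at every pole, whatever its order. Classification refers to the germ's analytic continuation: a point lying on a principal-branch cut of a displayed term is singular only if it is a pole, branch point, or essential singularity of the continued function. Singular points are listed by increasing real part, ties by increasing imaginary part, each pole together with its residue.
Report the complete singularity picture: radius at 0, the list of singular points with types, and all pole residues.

Branch term (-17/19)*sqrt(1 - κ/(-1)): its argument vanishes at κ = -1, a square-root branch point, modulus 1.
The radius of convergence is the smallest modulus among the singular points: 1.

Radius of convergence at 0: 1.
At -1: an algebraic (square-root) branch point.


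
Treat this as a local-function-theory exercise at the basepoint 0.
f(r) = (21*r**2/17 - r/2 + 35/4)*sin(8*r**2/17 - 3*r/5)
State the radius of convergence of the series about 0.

The radius of convergence is infinite.

The factor sin(8*r**2/17 - 3*r/5) is entire and contributes no finite singular point.
The polynomial part has no poles.
No finite singular points: the Taylor series at 0 converges everywhere.


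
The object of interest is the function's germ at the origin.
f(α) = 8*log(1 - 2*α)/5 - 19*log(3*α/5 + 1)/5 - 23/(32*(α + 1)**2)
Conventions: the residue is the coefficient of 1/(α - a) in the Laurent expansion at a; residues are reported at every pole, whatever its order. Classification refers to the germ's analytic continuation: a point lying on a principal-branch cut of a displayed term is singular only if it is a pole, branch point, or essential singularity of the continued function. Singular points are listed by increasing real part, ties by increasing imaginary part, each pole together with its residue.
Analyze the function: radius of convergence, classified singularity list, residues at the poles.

Radius of convergence at 0: 1/2.
At -5/3: a logarithmic branch point.
At -1: a pole of order 2; residue 0.
At 1/2: a logarithmic branch point.

Denominator factor (α + 1)^2: pole of order 2 at -1, modulus 1.
Branch term (-19/5)*log(1 - α/(-5/3)): its argument vanishes at α = -5/3, a logarithmic branch point, modulus 5/3.
Branch term (8/5)*log(1 - α/(1/2)): its argument vanishes at α = 1/2, a logarithmic branch point, modulus 1/2.
The radius of convergence is the smallest modulus among the singular points: 1/2.
The branch terms are analytic at -1 and contribute nothing to the residue; only the rational part matters.
At the order-2 pole -1 set g(α) = (α - (-1))^2*(rational part) = -23/32.
Order-2 pole: residue = g'(a); g'(-1) = 0, so the residue is 0.
List the singular points by increasing real part (a conjugate pair: the negative imaginary part first).


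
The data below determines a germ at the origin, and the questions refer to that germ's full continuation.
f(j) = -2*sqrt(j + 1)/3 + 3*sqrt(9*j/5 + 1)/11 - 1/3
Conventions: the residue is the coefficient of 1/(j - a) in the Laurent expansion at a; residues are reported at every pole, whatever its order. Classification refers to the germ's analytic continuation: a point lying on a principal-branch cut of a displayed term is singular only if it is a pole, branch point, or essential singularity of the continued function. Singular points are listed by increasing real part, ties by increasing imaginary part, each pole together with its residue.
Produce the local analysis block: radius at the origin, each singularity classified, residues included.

Radius of convergence at 0: 5/9.
At -1: an algebraic (square-root) branch point.
At -5/9: an algebraic (square-root) branch point.

Branch term (-2/3)*sqrt(1 - j/(-1)): its argument vanishes at j = -1, a square-root branch point, modulus 1.
Branch term (3/11)*sqrt(1 - j/(-5/9)): its argument vanishes at j = -5/9, a square-root branch point, modulus 5/9.
The radius of convergence is the smallest modulus among the singular points: 5/9.
List the singular points by increasing real part (a conjugate pair: the negative imaginary part first).


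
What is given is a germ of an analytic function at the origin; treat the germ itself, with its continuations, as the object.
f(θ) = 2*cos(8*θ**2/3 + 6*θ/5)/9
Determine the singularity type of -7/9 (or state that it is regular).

There is no denominator, hence no pole anywhere.
The factor cos(8*θ**2/3 + 6*θ/5) is entire.
So the germ continues analytically to -7/9.

The point is a regular point.
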